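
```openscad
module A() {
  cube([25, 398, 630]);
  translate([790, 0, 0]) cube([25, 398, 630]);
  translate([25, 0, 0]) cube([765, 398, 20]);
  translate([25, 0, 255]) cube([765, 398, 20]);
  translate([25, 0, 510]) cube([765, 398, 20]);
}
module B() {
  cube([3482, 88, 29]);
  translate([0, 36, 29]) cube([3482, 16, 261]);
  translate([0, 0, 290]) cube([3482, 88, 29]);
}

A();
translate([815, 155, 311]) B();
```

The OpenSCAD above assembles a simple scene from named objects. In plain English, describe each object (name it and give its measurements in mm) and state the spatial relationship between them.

A is a bookshelf 815 mm wide overall, 398 mm deep and 630 mm tall. The two sides are 25 mm thick vertical panels. 3 horizontal shelves of 20 mm thickness span between the inner faces of the sides; the lowest shelf sits on the floor and shelves are stacked with a clear vertical gap of 235 mm between each pair.

B is an I-beam lying along x, 3482 mm long. Overall section height 319 mm. Two flanges 88 mm wide (y) and 29 mm thick, one on the floor and one at the top; a web 16 mm thick runs between them, centred on the flange width.

The I-beam is beside the bookshelf with their tops flush at z = 630.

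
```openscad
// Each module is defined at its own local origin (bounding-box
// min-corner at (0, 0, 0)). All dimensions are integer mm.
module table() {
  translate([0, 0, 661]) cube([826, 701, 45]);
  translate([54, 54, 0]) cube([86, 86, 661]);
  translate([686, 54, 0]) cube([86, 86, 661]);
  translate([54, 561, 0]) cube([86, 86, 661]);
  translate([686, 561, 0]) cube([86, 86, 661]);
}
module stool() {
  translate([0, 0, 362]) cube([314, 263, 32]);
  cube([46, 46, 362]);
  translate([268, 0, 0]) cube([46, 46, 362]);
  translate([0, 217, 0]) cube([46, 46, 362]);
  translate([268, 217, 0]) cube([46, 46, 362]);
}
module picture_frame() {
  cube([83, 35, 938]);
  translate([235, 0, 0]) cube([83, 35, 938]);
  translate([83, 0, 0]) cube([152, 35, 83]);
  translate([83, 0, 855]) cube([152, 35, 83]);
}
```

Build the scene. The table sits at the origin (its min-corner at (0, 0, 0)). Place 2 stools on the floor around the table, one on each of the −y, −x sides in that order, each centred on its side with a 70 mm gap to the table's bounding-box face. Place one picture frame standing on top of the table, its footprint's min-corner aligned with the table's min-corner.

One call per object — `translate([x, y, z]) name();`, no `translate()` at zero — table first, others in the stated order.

table();
translate([256, -333, 0]) stool();
translate([-384, 219, 0]) stool();
translate([0, 0, 706]) picture_frame();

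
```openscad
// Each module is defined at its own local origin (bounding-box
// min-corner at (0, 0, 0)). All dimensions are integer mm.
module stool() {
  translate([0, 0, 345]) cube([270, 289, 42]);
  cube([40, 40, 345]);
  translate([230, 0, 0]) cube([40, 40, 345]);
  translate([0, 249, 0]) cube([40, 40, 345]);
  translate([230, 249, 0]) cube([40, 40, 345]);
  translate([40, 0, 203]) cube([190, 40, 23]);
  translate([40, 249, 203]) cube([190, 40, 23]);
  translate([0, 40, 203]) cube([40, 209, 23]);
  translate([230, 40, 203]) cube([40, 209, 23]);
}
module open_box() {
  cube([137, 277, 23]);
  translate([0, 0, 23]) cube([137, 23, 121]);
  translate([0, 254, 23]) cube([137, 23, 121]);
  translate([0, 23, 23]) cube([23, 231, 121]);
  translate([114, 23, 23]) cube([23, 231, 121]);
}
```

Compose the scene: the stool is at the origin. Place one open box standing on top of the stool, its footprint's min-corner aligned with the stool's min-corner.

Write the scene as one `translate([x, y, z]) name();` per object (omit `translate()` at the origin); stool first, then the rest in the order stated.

stool();
translate([0, 0, 387]) open_box();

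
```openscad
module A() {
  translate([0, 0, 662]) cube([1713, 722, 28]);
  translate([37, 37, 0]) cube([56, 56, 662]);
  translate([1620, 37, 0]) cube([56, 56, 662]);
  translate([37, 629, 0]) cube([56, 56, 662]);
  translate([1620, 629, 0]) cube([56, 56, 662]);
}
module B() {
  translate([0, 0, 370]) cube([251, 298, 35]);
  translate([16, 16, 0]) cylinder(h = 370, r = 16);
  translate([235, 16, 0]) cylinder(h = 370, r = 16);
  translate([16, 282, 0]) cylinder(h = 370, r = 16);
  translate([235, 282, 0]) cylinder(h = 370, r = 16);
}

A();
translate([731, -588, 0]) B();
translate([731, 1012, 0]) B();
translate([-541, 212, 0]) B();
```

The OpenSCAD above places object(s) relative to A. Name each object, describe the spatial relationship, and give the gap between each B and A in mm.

Each stool's nearest face is 290 mm from the table's bounding box.

A is a table. B is a stool. Three stools sit around the table at the −y, +y, −x sides. The gap between each stool and the table is 290 mm.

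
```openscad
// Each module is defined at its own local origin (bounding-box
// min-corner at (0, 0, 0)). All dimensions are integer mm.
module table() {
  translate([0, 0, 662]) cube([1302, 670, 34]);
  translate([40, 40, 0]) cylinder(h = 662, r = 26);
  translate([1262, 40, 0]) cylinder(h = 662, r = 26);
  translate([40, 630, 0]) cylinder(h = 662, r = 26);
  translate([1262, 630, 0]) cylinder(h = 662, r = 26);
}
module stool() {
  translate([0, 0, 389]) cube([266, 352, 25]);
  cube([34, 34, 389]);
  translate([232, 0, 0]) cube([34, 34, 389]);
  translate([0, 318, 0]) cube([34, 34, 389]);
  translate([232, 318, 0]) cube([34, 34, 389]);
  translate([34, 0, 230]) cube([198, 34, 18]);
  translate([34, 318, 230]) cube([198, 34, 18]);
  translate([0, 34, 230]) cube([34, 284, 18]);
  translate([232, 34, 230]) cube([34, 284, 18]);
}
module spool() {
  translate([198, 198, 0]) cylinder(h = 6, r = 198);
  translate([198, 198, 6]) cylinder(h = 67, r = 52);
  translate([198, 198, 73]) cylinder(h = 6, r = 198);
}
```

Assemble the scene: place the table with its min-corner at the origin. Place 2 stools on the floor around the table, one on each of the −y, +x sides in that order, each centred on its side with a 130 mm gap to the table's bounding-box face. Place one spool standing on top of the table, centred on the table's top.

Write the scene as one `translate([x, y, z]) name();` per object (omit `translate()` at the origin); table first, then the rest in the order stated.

table();
translate([518, -482, 0]) stool();
translate([1432, 159, 0]) stool();
translate([453, 137, 696]) spool();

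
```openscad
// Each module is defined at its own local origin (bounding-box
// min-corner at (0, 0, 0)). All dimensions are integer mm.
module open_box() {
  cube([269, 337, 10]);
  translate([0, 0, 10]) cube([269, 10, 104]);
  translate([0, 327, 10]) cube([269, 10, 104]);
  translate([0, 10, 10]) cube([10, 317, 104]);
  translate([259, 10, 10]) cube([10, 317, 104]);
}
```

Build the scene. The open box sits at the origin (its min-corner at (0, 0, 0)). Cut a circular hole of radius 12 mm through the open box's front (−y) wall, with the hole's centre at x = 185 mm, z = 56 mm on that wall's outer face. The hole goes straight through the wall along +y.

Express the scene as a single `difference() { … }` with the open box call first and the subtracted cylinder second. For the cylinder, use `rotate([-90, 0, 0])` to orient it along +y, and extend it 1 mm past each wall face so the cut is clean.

difference() {
  open_box();
  translate([185, -1, 56]) rotate([-90, 0, 0]) cylinder(h = 12, r = 12);
}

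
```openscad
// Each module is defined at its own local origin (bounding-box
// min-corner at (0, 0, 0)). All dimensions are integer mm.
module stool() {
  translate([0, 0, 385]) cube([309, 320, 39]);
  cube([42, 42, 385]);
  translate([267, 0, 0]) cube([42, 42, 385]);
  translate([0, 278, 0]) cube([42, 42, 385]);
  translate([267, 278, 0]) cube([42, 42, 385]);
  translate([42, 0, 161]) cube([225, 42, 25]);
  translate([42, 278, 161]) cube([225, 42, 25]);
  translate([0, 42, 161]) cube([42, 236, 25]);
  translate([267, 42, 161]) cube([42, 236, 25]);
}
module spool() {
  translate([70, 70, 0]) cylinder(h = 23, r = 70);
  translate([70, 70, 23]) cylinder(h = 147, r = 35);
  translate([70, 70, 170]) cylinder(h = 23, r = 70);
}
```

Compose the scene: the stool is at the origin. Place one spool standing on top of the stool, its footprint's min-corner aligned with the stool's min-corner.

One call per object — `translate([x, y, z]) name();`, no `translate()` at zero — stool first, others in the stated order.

stool();
translate([0, 0, 424]) spool();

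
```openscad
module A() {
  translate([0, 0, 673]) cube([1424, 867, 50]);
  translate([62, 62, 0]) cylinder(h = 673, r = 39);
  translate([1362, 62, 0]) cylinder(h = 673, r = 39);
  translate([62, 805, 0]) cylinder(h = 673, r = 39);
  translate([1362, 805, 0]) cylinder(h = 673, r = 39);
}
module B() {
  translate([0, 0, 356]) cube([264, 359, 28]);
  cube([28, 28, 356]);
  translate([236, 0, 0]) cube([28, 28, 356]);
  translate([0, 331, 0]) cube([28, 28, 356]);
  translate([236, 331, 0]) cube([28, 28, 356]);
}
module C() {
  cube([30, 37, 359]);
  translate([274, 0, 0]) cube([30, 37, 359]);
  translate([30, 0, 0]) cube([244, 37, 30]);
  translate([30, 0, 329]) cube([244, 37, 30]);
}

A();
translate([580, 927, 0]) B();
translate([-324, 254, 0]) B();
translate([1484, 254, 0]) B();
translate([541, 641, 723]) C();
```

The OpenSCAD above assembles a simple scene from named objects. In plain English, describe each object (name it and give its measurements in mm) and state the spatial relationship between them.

A is a table: top 1424 mm (x) × 867 mm (y), 50 mm thick, upper face at z = 723 mm, on four round legs of 78 mm diameter, each leg's bounding box inset 23 mm from the nearest pair of top edges, running from z = 0 to the bottom of the top.

B is a four-legged stool. The seat is a 264×359×28 mm slab whose top surface is at z = 384 mm; four square legs, each 28×28 mm in cross-section, run from the floor (z = 0) to the underside of the seat, each flush with a corner of the seat.

C is a picture frame with a 244×299 mm rectangular opening (x by z) and a uniform 30 mm border on every side. Frame depth is 37 mm along y. It is built from two vertical stiles running the full outside height and two horizontal rails spanning the gap between the stiles.

Three stools sit around the table at the +y, −x, +x sides. The picture frame is on top of the table.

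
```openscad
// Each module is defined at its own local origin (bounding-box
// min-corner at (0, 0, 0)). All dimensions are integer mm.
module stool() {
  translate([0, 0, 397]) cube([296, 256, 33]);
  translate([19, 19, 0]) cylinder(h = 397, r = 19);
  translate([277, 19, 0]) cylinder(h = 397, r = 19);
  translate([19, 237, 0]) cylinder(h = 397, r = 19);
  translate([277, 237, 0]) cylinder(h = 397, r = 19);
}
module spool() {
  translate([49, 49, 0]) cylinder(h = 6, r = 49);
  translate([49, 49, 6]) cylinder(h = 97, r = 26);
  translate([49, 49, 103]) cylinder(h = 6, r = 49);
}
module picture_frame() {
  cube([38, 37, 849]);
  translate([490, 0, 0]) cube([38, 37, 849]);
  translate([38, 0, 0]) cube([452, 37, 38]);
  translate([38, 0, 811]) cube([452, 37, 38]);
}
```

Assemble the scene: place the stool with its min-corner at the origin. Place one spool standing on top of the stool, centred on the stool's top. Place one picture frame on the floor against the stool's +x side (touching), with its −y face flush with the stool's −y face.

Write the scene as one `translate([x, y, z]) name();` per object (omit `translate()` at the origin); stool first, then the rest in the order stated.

stool();
translate([99, 79, 430]) spool();
translate([296, 0, 0]) picture_frame();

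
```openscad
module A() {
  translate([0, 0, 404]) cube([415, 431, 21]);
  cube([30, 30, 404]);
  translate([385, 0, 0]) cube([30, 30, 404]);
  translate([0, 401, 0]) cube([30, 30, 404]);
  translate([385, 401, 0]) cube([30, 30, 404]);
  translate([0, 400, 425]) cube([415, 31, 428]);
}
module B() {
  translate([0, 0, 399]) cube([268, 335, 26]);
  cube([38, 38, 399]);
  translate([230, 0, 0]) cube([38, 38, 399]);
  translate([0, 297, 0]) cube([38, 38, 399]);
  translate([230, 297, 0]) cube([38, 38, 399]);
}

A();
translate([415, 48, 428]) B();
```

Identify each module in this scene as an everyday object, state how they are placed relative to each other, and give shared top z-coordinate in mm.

Both tops at z = 853 mm.

A is a chair. B is a stool. The stool is beside the chair with their tops flush at z = 853. The shared top z-coordinate is 853 mm.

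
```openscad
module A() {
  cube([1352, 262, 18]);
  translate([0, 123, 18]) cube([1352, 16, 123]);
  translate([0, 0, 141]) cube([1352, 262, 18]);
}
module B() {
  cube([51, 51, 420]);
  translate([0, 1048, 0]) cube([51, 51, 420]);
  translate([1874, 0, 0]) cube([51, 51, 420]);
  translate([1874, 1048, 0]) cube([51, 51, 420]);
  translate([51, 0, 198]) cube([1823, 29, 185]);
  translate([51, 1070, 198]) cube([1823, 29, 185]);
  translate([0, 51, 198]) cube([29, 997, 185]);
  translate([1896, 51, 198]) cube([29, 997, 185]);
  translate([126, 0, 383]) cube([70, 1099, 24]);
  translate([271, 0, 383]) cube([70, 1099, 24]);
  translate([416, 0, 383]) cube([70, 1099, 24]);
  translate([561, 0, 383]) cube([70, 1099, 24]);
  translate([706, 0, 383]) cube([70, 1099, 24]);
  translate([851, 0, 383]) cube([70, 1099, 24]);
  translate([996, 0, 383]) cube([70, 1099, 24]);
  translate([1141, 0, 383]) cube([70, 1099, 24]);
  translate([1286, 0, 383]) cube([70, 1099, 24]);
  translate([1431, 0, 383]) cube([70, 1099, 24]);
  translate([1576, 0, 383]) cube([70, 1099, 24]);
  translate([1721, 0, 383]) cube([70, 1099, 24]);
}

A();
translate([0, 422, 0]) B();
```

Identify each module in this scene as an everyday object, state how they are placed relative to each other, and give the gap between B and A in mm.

The bed frame's nearest face is 160 mm from the I-beam's +y face.

A is an I-beam. B is a bed frame. The bed frame is on the floor beside the I-beam on its +y side. The gap between the bed frame and the I-beam is 160 mm.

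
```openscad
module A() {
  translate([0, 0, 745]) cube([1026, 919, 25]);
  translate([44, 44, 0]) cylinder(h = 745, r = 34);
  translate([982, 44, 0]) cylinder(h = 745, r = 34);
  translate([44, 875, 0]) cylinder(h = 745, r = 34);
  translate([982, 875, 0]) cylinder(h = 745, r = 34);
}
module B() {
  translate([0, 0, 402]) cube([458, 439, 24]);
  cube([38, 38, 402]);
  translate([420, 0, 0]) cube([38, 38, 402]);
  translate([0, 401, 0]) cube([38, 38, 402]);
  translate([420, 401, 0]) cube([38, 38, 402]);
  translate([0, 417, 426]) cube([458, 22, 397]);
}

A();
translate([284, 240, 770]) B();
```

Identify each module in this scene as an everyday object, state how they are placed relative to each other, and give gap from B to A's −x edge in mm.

A is a table. B is a chair. The chair is on top of the table, centred. The gap from the chair to the table's −x edge is 284 mm.

The chair's min-x is at 284; the table's min-x is 0; gap = 284 mm.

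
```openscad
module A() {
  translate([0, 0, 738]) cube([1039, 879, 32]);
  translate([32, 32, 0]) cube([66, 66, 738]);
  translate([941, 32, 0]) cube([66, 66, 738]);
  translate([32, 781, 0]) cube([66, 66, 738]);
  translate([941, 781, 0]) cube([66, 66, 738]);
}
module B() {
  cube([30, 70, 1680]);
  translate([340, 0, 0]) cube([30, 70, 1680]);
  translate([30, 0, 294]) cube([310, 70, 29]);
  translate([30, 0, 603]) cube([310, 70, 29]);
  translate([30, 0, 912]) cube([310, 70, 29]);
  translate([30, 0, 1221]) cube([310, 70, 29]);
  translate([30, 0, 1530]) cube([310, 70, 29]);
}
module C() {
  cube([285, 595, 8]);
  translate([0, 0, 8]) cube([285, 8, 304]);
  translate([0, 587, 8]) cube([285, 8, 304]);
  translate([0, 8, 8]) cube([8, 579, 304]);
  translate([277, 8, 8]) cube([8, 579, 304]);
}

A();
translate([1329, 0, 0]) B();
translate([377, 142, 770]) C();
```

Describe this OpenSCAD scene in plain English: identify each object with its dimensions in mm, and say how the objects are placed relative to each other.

A is a table: top 1039 mm (x) × 879 mm (y), 32 mm thick, upper face at z = 770 mm, on four 66×66 mm square legs, each inset 32 mm from the nearest pair of top edges, running from z = 0 to the bottom of the top.

B is a wooden ladder with two side rails of 30×70 mm section and 1680 mm height, set 370 mm apart overall. Between them run 5 rectangular rungs (70 mm deep, 29 mm thick), front faces flush with the rails' −y face. The bottom of the first rung is 294 mm above the floor and each subsequent rung is 309 mm higher than the one below.

C is an open storage box with external size 285×595×312 mm and wall thickness 8 mm (the base is also 8 mm thick). The base covers the whole footprint; the four walls stand on the base, with the y-facing walls full-width and the x-facing walls fitting between their inner faces.

The ladder is on the floor beside the table on its +x side. The open box is on top of the table, centred.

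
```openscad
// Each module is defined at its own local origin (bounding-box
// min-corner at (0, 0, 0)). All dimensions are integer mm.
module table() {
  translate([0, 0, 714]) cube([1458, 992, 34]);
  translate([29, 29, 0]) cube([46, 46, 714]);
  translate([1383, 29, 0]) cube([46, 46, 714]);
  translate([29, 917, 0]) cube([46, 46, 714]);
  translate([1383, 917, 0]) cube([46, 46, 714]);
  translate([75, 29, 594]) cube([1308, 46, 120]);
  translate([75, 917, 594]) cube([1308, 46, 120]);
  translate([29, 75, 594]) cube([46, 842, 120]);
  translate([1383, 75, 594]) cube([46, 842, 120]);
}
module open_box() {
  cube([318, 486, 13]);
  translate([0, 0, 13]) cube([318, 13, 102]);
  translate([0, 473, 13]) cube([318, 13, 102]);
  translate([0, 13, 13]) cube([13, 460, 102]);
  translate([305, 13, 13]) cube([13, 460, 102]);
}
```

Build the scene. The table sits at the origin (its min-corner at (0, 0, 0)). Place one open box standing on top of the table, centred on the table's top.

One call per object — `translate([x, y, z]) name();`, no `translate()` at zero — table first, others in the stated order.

table();
translate([570, 253, 748]) open_box();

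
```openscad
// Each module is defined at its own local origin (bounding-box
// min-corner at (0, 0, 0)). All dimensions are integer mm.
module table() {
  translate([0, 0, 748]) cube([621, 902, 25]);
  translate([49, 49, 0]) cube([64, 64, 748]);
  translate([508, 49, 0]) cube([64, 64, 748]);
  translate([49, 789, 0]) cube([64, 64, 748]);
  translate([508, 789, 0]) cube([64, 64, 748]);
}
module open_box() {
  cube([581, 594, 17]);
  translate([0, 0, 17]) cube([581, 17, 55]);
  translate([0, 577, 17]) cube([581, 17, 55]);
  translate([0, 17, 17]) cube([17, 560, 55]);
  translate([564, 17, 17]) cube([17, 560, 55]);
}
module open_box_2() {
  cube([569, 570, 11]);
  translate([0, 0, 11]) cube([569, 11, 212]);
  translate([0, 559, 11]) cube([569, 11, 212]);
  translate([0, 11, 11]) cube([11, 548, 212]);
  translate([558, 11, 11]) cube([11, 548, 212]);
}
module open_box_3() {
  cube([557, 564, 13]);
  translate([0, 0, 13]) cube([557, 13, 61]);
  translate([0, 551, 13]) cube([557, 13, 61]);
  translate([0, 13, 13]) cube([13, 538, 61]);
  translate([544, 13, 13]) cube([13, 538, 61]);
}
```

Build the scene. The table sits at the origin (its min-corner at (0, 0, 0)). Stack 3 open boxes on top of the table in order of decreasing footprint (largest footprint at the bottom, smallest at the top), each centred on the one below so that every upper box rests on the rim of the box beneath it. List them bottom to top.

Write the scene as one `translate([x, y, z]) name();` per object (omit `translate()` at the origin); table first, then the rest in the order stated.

table();
translate([20, 154, 773]) open_box();
translate([26, 166, 845]) open_box_2();
translate([32, 169, 1068]) open_box_3();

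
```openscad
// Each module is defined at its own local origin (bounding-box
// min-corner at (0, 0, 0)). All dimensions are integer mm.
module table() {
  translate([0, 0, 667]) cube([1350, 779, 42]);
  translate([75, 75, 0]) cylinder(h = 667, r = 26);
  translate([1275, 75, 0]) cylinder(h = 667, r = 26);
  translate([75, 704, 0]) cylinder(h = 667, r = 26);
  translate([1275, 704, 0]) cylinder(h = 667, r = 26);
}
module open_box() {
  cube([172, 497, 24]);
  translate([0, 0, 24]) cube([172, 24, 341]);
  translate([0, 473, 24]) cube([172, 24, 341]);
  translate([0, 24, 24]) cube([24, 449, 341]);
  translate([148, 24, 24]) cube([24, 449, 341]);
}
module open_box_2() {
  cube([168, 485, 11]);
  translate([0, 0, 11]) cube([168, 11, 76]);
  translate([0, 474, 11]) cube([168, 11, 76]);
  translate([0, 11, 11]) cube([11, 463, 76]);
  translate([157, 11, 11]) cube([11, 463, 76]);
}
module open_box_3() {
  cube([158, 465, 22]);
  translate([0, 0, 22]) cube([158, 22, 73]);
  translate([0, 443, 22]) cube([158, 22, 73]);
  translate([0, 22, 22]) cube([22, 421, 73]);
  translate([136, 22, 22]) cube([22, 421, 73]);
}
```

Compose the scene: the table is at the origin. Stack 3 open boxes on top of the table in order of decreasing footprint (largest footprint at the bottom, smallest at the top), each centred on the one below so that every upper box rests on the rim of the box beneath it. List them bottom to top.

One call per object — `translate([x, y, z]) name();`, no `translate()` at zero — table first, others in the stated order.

table();
translate([589, 141, 709]) open_box();
translate([591, 147, 1074]) open_box_2();
translate([596, 157, 1161]) open_box_3();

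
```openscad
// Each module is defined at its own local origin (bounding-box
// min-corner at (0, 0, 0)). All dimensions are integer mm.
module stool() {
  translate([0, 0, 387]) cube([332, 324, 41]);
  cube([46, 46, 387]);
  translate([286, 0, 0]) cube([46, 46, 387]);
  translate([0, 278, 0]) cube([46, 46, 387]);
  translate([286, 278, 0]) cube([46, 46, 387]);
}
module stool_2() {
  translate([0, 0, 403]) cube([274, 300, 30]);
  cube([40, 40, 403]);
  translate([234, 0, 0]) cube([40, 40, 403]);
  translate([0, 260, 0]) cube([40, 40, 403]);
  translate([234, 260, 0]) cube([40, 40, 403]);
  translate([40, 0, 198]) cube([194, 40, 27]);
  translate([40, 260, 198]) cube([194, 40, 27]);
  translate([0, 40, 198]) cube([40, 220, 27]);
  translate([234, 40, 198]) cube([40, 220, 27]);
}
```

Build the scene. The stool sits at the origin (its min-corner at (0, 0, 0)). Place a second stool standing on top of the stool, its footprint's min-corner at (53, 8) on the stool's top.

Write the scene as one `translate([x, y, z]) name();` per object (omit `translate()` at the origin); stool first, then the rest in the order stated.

stool();
translate([53, 8, 428]) stool_2();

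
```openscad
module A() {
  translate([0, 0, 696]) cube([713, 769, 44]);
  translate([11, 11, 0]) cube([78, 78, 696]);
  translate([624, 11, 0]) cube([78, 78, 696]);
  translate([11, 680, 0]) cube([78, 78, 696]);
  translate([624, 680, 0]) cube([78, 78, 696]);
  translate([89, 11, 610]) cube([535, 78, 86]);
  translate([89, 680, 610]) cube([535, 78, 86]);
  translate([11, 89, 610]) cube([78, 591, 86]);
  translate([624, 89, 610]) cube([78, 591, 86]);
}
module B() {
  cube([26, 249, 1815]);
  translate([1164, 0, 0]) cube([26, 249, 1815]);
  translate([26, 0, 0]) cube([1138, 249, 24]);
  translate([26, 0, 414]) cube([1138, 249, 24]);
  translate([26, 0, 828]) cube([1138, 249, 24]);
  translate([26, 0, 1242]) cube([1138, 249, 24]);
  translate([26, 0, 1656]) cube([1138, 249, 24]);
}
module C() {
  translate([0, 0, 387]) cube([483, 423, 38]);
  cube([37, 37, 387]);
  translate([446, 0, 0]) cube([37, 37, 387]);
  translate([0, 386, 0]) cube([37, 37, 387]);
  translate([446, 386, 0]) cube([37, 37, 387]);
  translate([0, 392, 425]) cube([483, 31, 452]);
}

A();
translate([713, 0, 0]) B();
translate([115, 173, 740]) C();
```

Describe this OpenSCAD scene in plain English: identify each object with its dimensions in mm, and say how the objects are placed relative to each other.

A is a rectangular dining table. The top is 713×769×44 mm with its upper surface at z = 740 mm. It stands on four 78×78 mm square legs, each inset 11 mm from the nearest pair of top edges, running from the floor to the underside of the top. Four apron rails, 78 mm thick and 86 mm tall, run between adjacent legs with their top edges flush with the underside of the top and their outer faces flush with the legs' outer faces.

B is an open bookshelf. Two side panels, each 26 mm thick, 249 mm deep and 1815 mm tall, stand 1190 mm apart (outside-to-outside). Between them sit 5 shelves, each 24 mm thick and 249 mm deep, spanning the full gap between the sides. The bottom shelf rests on the floor (its underside at z = 0) and the clear gap between one shelf's top and the next shelf's underside is 390 mm.

C is a chair. The seat is a 483×423×38 mm slab with its top at z = 425 mm, on four 37×37 mm corner legs (flush with the seat edges, standing on z = 0). A flat backrest 31 mm thick, 452 mm tall, spans the full seat width and rises from the seat top along its +y edge, rear face flush with the rear of the seat.

The bookshelf is against the table's +x side, with their −y faces flush. The chair is on top of the table, centred.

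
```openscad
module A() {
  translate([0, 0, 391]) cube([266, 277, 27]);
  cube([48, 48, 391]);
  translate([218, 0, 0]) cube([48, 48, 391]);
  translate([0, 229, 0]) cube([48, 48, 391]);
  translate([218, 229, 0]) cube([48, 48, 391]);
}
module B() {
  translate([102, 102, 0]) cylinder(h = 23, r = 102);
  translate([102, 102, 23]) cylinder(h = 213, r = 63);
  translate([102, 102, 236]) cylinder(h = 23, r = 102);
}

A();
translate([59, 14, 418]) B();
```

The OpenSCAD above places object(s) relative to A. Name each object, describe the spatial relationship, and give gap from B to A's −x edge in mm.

The spool's min-x is at 59; the stool's min-x is 0; gap = 59 mm.

A is a stool. B is a spool. The spool is on top of the stool. The gap from the spool to the stool's −x edge is 59 mm.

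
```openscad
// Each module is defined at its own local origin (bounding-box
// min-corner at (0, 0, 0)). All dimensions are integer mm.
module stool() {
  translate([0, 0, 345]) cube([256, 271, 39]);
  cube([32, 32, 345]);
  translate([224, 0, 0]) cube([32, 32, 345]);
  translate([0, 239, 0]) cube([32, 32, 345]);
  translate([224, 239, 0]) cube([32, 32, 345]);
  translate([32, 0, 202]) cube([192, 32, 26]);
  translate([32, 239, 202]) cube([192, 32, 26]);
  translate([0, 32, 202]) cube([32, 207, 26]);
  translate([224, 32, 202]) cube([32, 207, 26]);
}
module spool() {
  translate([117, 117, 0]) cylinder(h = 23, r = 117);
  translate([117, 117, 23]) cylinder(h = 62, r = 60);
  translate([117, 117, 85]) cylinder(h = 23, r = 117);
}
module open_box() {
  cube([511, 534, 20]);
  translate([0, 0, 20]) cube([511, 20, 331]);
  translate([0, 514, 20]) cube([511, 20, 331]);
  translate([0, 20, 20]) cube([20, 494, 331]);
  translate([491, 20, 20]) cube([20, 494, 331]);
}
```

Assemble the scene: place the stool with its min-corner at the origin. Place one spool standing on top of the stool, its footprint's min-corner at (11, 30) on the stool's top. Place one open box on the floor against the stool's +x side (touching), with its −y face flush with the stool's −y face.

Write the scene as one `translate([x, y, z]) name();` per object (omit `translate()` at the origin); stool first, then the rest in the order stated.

stool();
translate([11, 30, 384]) spool();
translate([256, 0, 0]) open_box();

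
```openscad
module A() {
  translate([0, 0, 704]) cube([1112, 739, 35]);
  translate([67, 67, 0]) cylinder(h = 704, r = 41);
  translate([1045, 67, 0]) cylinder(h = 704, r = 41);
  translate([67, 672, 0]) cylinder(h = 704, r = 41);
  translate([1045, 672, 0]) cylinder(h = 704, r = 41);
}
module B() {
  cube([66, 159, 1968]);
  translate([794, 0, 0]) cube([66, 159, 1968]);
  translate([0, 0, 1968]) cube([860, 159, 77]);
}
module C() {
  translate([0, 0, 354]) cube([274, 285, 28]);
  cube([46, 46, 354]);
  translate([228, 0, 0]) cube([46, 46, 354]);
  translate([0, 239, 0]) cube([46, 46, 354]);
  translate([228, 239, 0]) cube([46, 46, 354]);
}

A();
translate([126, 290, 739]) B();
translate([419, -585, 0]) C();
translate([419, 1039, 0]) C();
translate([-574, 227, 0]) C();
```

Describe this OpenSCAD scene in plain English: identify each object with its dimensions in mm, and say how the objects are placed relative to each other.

A is a table: top 1112 mm (x) × 739 mm (y), 35 mm thick, upper face at z = 739 mm, on four round legs of 82 mm diameter, each leg's bounding box inset 26 mm from the nearest pair of top edges, running from z = 0 to the bottom of the top.

B is a door frame. The clear opening is 728 mm wide and 1968 mm high. Two 66 mm wide jambs, 159 mm deep, stand either side of the opening from the floor to the top of the opening. A 77 mm thick head sits across the top of both jambs, spanning the full outside width of the frame.

C is a simple wooden stool: a rectangular seat 274 mm (x) by 285 mm (y), 28 mm thick, top face at z = 382 mm, on four square legs, each 46×46 mm in cross-section. The legs rest on z = 0, each flush with a corner of the seat.

The door frame is on top of the table, centred. Three stools sit around the table at the −y, +y, −x sides.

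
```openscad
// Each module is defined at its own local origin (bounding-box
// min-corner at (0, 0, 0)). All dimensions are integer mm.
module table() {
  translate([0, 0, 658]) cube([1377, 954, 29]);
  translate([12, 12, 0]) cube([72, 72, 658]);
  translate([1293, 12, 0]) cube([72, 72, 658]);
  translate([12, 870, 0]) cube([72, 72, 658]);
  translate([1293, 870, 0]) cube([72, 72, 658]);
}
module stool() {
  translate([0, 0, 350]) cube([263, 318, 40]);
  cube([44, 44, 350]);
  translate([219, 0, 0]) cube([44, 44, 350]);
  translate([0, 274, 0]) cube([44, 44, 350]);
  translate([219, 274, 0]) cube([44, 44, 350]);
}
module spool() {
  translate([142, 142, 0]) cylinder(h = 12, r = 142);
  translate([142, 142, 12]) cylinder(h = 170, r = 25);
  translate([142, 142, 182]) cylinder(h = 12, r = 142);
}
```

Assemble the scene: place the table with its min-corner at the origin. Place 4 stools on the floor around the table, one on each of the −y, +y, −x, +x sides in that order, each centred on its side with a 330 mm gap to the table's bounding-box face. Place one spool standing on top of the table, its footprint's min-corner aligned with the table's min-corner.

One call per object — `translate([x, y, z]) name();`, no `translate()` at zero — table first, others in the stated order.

table();
translate([557, -648, 0]) stool();
translate([557, 1284, 0]) stool();
translate([-593, 318, 0]) stool();
translate([1707, 318, 0]) stool();
translate([0, 0, 687]) spool();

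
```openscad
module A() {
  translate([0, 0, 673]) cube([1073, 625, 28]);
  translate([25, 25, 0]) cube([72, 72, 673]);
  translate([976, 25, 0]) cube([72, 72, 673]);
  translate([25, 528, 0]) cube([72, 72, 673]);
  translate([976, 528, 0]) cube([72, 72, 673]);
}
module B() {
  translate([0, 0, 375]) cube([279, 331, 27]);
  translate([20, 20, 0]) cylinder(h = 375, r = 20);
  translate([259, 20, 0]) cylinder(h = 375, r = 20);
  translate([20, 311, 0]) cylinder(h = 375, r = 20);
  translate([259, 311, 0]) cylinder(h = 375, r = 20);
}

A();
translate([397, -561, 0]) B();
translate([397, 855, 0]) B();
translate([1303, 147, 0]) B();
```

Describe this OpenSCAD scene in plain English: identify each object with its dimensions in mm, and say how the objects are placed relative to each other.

A is a table with a 1073×625 mm rectangular top, 28 mm thick, top surface at z = 701 mm, supported by four 72×72 mm square legs, each inset 25 mm from the nearest pair of top edges, running from the floor.

B is a four-legged stool. The seat is 279×331 mm, 27 mm thick, top at z = 402 mm. It stands on four round legs, each 40 mm in diameter, from z = 0 to the seat underside, each leg's axis is inset half a diameter from the nearest pair of seat edges (so the leg's bounding box is flush with the corner).

Three stools sit around the table at the −y, +y, +x sides.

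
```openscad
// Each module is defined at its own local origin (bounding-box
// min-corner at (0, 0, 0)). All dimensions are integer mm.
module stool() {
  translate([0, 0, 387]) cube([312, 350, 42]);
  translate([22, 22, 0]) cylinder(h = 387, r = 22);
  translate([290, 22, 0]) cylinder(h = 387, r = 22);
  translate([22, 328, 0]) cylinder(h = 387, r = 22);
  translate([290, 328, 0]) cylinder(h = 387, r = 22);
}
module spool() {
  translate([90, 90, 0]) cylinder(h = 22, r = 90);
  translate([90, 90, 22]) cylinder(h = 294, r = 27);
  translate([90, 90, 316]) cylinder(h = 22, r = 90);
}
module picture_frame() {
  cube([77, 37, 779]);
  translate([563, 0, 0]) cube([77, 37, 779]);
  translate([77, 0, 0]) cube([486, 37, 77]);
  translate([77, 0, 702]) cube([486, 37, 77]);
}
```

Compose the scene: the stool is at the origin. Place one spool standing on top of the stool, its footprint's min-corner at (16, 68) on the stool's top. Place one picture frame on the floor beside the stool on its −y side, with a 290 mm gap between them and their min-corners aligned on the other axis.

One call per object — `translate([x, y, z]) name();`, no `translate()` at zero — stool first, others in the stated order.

stool();
translate([16, 68, 429]) spool();
translate([0, -327, 0]) picture_frame();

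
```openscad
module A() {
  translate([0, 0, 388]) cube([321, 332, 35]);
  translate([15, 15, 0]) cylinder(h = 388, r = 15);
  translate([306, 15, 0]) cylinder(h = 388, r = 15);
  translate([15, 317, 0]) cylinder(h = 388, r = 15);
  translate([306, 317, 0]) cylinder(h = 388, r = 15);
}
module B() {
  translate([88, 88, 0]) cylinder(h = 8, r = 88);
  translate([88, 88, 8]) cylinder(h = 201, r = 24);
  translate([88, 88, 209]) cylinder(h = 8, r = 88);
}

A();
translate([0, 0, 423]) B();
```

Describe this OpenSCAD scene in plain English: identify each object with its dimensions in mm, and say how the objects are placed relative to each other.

A is a four-legged stool. The seat is 321×332 mm, 35 mm thick, top at z = 423 mm. It stands on four round legs, each 30 mm in diameter, from z = 0 to the seat underside, each leg's axis is inset half a diameter from the nearest pair of seat edges (so the leg's bounding box is flush with the corner).

B is a spool: two coaxial disc flanges of radius 88 mm and thickness 8 mm, joined by a core cylinder of radius 24 mm and height 201 mm. The lower flange rests on z = 0 and the three cylinders share a vertical axis.

The spool is on top of the stool.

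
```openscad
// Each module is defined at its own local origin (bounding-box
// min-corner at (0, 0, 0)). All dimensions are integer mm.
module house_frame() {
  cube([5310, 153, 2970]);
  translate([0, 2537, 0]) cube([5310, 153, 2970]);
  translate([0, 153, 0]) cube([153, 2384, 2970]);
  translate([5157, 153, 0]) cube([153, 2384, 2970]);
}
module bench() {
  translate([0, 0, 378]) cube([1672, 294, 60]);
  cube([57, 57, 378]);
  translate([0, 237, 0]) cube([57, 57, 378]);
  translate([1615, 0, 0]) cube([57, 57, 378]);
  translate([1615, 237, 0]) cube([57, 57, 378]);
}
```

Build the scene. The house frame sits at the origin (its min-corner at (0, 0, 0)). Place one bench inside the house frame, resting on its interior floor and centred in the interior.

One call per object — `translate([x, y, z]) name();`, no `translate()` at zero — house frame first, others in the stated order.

house_frame();
translate([1819, 1198, 0]) bench();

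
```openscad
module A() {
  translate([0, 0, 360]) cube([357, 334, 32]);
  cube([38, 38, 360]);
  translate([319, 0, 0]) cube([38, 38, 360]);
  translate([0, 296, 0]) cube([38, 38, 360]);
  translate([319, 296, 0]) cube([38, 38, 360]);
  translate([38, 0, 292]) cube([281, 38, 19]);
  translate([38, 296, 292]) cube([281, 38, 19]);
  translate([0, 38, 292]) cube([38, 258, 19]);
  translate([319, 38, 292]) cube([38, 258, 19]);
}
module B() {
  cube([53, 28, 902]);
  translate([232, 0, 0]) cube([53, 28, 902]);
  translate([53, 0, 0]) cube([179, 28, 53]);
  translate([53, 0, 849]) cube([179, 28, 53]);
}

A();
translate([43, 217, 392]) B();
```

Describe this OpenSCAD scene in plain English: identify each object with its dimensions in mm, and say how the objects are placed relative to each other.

A is a four-legged stool. The seat is 357×334 mm, 32 mm thick, top at z = 392 mm. It stands on four square legs, each 38×38 mm in cross-section, from z = 0 to the seat underside, each flush with a corner of the seat. Four stretchers, 38 mm wide and 19 mm tall, connect adjacent legs with their undersides at z = 292 mm, each running between the inner faces of the legs it joins and aligned with the legs' outer faces on the other axis.

B is a picture frame with a 179×796 mm rectangular opening (x by z) and a uniform 53 mm border on every side. Frame depth is 28 mm along y. It is built from two vertical stiles running the full outside height and two horizontal rails spanning the gap between the stiles.

The picture frame is on top of the stool.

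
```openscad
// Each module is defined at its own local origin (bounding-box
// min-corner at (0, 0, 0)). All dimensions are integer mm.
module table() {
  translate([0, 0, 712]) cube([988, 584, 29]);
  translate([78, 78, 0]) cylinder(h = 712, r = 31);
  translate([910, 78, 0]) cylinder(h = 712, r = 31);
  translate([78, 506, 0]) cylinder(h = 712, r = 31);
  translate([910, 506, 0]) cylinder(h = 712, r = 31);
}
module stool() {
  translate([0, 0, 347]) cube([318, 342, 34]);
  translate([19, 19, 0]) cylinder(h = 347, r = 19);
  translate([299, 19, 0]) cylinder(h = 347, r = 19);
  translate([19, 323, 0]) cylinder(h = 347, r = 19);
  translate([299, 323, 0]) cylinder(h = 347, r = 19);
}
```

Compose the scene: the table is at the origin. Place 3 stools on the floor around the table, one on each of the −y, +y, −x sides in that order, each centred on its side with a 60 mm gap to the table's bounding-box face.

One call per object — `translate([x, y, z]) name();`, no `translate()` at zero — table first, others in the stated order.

table();
translate([335, -402, 0]) stool();
translate([335, 644, 0]) stool();
translate([-378, 121, 0]) stool();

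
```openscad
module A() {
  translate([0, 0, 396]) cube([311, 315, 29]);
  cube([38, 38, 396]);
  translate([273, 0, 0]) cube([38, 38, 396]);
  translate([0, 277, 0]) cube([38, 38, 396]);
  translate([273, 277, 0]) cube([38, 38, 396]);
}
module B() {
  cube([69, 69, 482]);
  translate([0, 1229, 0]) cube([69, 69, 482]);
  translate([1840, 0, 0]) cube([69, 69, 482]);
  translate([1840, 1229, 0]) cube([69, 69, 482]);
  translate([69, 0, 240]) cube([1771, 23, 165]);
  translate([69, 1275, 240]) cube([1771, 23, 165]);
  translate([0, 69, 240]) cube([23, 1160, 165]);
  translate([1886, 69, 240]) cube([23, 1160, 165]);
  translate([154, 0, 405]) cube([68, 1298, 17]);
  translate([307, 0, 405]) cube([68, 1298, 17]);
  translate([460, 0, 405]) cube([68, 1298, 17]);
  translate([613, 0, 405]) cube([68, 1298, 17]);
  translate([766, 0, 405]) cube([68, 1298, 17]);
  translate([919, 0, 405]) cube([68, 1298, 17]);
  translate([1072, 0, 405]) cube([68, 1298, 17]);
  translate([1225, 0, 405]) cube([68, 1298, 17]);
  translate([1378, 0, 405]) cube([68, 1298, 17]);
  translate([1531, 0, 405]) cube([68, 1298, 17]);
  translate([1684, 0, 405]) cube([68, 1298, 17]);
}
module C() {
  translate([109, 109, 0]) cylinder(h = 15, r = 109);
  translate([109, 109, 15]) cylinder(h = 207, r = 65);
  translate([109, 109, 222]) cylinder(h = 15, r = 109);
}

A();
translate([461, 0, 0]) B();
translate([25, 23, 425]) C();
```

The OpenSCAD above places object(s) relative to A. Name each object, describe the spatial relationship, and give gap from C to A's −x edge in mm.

The spool's min-x is at 25; the stool's min-x is 0; gap = 25 mm.

A is a stool. B is a bed frame. C is a spool. The bed frame is on the floor beside the stool on its +x side. The spool is on top of the stool. The gap from the spool to the stool's −x edge is 25 mm.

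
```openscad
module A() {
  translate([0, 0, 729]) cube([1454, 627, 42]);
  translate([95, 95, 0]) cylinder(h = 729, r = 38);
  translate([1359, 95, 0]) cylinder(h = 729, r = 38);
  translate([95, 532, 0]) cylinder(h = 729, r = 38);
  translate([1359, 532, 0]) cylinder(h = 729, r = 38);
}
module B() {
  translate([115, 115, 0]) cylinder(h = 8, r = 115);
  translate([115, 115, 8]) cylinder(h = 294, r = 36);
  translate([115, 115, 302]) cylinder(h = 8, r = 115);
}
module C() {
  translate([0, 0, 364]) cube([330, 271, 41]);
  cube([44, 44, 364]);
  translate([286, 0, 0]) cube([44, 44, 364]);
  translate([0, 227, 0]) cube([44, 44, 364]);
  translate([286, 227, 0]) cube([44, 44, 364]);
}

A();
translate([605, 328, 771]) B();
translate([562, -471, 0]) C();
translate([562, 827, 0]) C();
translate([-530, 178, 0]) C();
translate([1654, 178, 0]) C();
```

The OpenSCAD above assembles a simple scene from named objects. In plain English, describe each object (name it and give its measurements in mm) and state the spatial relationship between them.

A is a table with a 1454×627 mm rectangular top, 42 mm thick, top surface at z = 771 mm, supported by four round legs of 76 mm diameter, each leg's bounding box inset 57 mm from the nearest pair of top edges, running from the floor.

B is a spool: two coaxial disc flanges of radius 115 mm and thickness 8 mm, joined by a core cylinder of radius 36 mm and height 294 mm. The lower flange rests on z = 0 and the three cylinders share a vertical axis.

C is a four-legged stool. The seat is 330×271 mm, 41 mm thick, top at z = 405 mm. It stands on four square legs, each 44×44 mm in cross-section, from z = 0 to the seat underside, each flush with a corner of the seat.

The spool is on top of the table. Four stools sit around the table at the −y, +y, −x, +x sides.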